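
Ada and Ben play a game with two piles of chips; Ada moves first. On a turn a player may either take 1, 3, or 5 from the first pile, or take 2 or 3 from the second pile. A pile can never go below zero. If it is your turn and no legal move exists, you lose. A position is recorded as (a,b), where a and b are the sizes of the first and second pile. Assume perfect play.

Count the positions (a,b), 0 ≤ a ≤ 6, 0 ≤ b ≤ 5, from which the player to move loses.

18

Work bottom-up. With no move the player to move loses. Otherwise the position is W if at least one move leads to an L position for the opponent, and L if every move leads to a W.
Every move lowers a or b (never raises either), so fill the grid row by row in increasing a, and left to right within a row: each cell's successors are then already labelled.
      b=0  b=1  b=2  b=3  b=4  b=5
a=0:    L    L    W    W    W    L
a=1:    W    W    L    L    W    W
a=2:    L    L    W    W    W    L
a=3:    W    W    L    L    W    W
a=4:    L    L    W    W    W    L
a=5:    W    W    L    L    W    W
a=6:    L    L    W    W    W    L
Cells with no legal move (terminal, hence L): (0,0), (0,1).
The remaining L cells, each justified by listing all of its moves:
(0,5): →(0,3)(W), (0,2)(W) — all W, so L
(1,2): →(0,2)(W), (1,0)(W) — all W, so L
(1,3): →(0,3)(W), (1,1)(W), (1,0)(W) — all W, so L
(2,0): →(1,0)(W) only, which is W, so L
(2,1): →(1,1)(W) only, which is W, so L
(2,5): →(1,5)(W), (2,3)(W), (2,2)(W) — all W, so L
(3,2): →(2,2)(W), (0,2)(W), (3,0)(W) — all W, so L
(3,3): →(2,3)(W), (0,3)(W), (3,1)(W), (3,0)(W) — all W, so L
(4,0): →(3,0)(W), (1,0)(W) — all W, so L
(4,1): →(3,1)(W), (1,1)(W) — all W, so L
(4,5): →(3,5)(W), (1,5)(W), (4,3)(W), (4,2)(W) — all W, so L
(5,2): →(4,2)(W), (2,2)(W), (0,2)(W), (5,0)(W) — all W, so L
(5,3): →(4,3)(W), (2,3)(W), (0,3)(W), (5,1)(W), (5,0)(W) — all W, so L
(6,0): →(5,0)(W), (3,0)(W), (1,0)(W) — all W, so L
(6,1): →(5,1)(W), (3,1)(W), (1,1)(W) — all W, so L
(6,5): →(5,5)(W), (3,5)(W), (1,5)(W), (6,3)(W), (6,2)(W) — all W, so L
Every other cell has at least one move into one of the L cells above, so it is W.
L cells per row: a=0: 3, a=1: 2, a=2: 3, a=3: 2, a=4: 3, a=5: 2, a=6: 3; total 18.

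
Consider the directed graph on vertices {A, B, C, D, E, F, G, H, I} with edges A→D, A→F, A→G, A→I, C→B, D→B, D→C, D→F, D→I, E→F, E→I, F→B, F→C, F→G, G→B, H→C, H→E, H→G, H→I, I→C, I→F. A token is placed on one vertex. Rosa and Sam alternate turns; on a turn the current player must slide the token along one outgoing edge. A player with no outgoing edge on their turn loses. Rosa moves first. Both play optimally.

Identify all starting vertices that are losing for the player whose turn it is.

Work bottom-up. With no move the player to move loses. Otherwise the position is W if at least one move leads to an L position for the opponent, and L if every move leads to a W.
Every edge goes from a vertex to one that appears earlier in the order B, C, G, F, I, E, D, H, A, so processing vertices in that order labels each vertex after all of its successors.
B: no outgoing edge → L
C: can move to B, which is L ⇒ W
G: can move to B, which is L ⇒ W
F: can move to B, which is L ⇒ W
I: moves to F(W), C(W); every one is W ⇒ L
E: can move to I, which is L ⇒ W
D: can move to I, which is L ⇒ W
H: can move to I, which is L ⇒ W
A: can move to I, which is L ⇒ W
Reading off the rows marked L gives the requested list; there are 2 such vertices.

B, I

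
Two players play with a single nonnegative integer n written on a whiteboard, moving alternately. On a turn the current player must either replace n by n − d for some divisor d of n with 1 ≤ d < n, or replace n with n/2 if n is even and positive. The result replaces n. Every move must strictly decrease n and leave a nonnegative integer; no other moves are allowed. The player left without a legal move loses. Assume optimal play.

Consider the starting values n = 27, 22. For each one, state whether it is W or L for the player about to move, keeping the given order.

27: L, 22: W

Use the standard recursion: the mover loses at a terminal position; elsewhere, the mover wins exactly when some move hands the opponent an L position.
n=0: no move → L
n=1: no move → L
n=2: reaches L-position 1 → W
n=3: only reaches 2(W), which is W → L
n=4: reaches L-position 3 → W
n=5: only reaches 4(W), which is W → L
n=6: reaches L-position 3 → W
n=7: only reaches 6(W), which is W → L
n=8: reaches L-position 7 → W
n=9: only reaches 6(W), 8(W), all W → L
n=10: reaches L-position 5 → W
n=11: only reaches 10(W), which is W → L
n=12: reaches L-position 9 → W
n=13: only reaches 12(W), which is W → L
n=14: reaches L-position 7 → W
n=15: only reaches 10(W), 12(W), 14(W), all W → L
n=16: reaches L-position 15 → W
n=17: only reaches 16(W), which is W → L
n=18: reaches L-position 9 → W
n=19: only reaches 18(W), which is W → L
n=20: reaches L-position 15 → W
n=21: only reaches 14(W), 18(W), 20(W), all W → L
n=22: reaches L-position 11 → W
n=23: only reaches 22(W), which is W → L
n=24: reaches L-position 21 → W
n=25: only reaches 20(W), 24(W), all W → L
n=26: reaches L-position 13 → W
n=27: only reaches 18(W), 24(W), 26(W), all W → L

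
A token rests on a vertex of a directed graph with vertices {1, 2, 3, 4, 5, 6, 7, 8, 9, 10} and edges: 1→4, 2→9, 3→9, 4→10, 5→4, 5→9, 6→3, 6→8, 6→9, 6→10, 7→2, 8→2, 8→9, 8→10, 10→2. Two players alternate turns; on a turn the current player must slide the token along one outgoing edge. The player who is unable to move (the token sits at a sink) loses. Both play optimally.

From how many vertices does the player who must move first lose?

Compute win/loss labels from the base case upward. A position with no move is L. Any other position is W if it can reach an L in one move, else L.
Every edge goes from a vertex to one that appears earlier in the order 9, 2, 10, 8, 3, 6, 4, 5, 7, 1, so processing vertices in that order labels each vertex after all of its successors.
9: no outgoing edge → L
2: can move to 9, which is L ⇒ W
10: the only move is to 2(W), a W ⇒ L
8: can move to 10, which is L ⇒ W
3: can move to 9, which is L ⇒ W
6: can move to 10, which is L ⇒ W
4: can move to 10, which is L ⇒ W
5: can move to 9, which is L ⇒ W
7: the only move is to 2(W), a W ⇒ L
1: the only move is to 4(W), a W ⇒ L
The L vertices are 1, 7, 9, 10; that is 4 in all.

4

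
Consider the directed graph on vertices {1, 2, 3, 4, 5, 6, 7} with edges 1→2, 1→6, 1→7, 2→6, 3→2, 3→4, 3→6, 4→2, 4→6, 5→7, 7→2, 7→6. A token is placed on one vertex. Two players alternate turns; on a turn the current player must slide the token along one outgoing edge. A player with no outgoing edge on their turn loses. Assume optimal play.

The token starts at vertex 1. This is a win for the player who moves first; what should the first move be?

Positions with no move are L. A position that does have a move is losing for the player to move precisely when every available move leads to a winning position for the opponent. Fill in the labels:
Every edge goes from a vertex to one that appears earlier in the order 6, 2, 7, 1, 5, 4, 3, so processing vertices in that order labels each vertex after all of its successors.
6: no outgoing edge → L
2: →6(L), so W
7: →6(L), so W
1: →6(L), so W
5: →7(W) only, which is W, so L
4: →6(L), so W
3: →6(L), so W
From 1, the L positions reachable in one move are: 6.

Move to 6.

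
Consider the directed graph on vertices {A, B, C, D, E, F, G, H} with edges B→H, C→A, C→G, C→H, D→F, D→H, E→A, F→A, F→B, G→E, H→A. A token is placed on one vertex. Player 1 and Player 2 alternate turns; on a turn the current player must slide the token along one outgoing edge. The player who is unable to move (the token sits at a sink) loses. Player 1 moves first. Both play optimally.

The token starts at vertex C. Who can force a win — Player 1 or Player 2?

Use the standard recursion: the mover loses at a terminal position; elsewhere, the mover wins exactly when some move hands the opponent an L position.
Every edge goes from a vertex to one that appears earlier in the order A, H, E, B, G, F, C, D, so processing vertices in that order labels each vertex after all of its successors.
A: no outgoing edge → L
H: can move to A, which is L ⇒ W
E: can move to A, which is L ⇒ W
B: the only move is to H(W), a W ⇒ L
G: the only move is to E(W), a W ⇒ L
F: can move to B, which is L ⇒ W
C: can move to G, which is L ⇒ W
D: moves to F(W), H(W); every one is W ⇒ L
The starting position C is W: Player 1 should move to G, handing over an L position.

Player 1 wins.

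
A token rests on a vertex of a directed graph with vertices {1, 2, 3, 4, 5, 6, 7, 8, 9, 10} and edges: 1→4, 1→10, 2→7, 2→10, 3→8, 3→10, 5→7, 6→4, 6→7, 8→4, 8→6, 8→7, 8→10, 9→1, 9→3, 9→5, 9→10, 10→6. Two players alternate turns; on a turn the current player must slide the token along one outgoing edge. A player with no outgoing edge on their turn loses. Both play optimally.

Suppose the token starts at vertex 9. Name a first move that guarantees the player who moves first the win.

Move to 10.

Use the standard recursion: the mover loses at a terminal position; elsewhere, the mover wins exactly when some move hands the opponent an L position.
Every edge goes from a vertex to one that appears earlier in the order 7, 4, 6, 10, 8, 3, 1, 5, 9, 2, so processing vertices in that order labels each vertex after all of its successors.
7: no outgoing edge → L
4: no outgoing edge → L
6: W (go to 4, an L position)
10: L (sole option 6(W) is W)
8: W (go to 10, an L position)
3: W (go to 10, an L position)
1: W (go to 10, an L position)
5: W (go to 7, an L position)
9: W (go to 10, an L position)
2: W (go to 10, an L position)
From 9, the L positions reachable in one move are: 10.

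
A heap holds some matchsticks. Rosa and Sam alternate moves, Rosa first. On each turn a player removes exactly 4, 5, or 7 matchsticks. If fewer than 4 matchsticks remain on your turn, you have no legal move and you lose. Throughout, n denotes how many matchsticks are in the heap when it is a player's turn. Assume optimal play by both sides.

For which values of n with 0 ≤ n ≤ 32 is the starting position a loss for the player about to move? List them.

0, 1, 2, 3, 11, 12, 13, 14, 22, 23, 24, 25

Classify positions by backward induction: terminal positions (no move available) are L. From any other position, the mover wins iff some move reaches an L.
n=0: no move → L
n=1: no move → L
n=2: no move → L
n=3: no move → L
n=4: W (go to 0, an L position)
n=5: W (go to 1, an L position)
n=6: W (go to 2, an L position)
n=7: W (go to 3, an L position)
n=8: W (go to 3, an L position)
n=9: W (go to 2, an L position)
n=10: W (go to 3, an L position)
n=11: L (options 7(W), 6(W), 4(W) are all W)
n=12: L (options 8(W), 7(W), 5(W) are all W)
n=13: L (options 9(W), 8(W), 6(W) are all W)
n=14: L (options 10(W), 9(W), 7(W) are all W)
n=15: W (go to 11, an L position)
n=16: W (go to 12, an L position)
n=17: W (go to 13, an L position)
n=18: W (go to 14, an L position)
n=19: W (go to 14, an L position)
n=20: W (go to 13, an L position)
n=21: W (go to 14, an L position)
n=22: L (options 18(W), 17(W), 15(W) are all W)
n=23: L (options 19(W), 18(W), 16(W) are all W)
n=24: L (options 20(W), 19(W), 17(W) are all W)
n=25: L (options 21(W), 20(W), 18(W) are all W)
n=26: W (go to 22, an L position)
n=27: W (go to 23, an L position)
n=28: W (go to 24, an L position)
n=29: W (go to 25, an L position)
n=30: W (go to 25, an L position)
n=31: W (go to 24, an L position)
n=32: W (go to 25, an L position)
The losing starting values of n are exactly the entries labelled L in this table (12 of them).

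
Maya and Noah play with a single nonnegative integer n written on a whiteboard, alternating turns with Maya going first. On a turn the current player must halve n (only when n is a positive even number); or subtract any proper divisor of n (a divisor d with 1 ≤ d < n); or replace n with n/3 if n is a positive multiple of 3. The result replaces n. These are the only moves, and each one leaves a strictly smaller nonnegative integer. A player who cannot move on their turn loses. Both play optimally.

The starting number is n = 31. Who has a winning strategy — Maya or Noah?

Noah wins.

Classify positions by backward induction: terminal positions (no move available) are L. From any other position, the mover wins iff some move reaches an L.
n=0: no move → L
n=1: no move → L
n=2: reaches L-position 1 → W
n=3: reaches L-position 1 → W
n=4: only reaches 2(W), 3(W), all W → L
n=5: reaches L-position 4 → W
n=6: reaches L-position 4 → W
n=7: only reaches 6(W), which is W → L
n=8: reaches L-position 4 → W
n=9: only reaches 3(W), 6(W), 8(W), all W → L
n=10: reaches L-position 9 → W
n=11: only reaches 10(W), which is W → L
n=12: reaches L-position 4 → W
n=13: only reaches 12(W), which is W → L
n=14: reaches L-position 7 → W
n=15: only reaches 5(W), 10(W), 12(W), 14(W), all W → L
n=16: reaches L-position 15 → W
n=17: only reaches 16(W), which is W → L
n=18: reaches L-position 9 → W
n=19: only reaches 18(W), which is W → L
n=20: reaches L-position 15 → W
n=21: reaches L-position 7 → W
n=22: reaches L-position 11 → W
n=23: only reaches 22(W), which is W → L
n=24: reaches L-position 23 → W
n=25: only reaches 20(W), 24(W), all W → L
n=26: reaches L-position 13 → W
n=27: reaches L-position 9 → W
n=28: only reaches 14(W), 21(W), 24(W), 26(W), 27(W), all W → L
n=29: reaches L-position 28 → W
n=30: reaches L-position 15 → W
n=31: only reaches 30(W), which is W → L
Every move from 31 reaches a W position, so the mover loses.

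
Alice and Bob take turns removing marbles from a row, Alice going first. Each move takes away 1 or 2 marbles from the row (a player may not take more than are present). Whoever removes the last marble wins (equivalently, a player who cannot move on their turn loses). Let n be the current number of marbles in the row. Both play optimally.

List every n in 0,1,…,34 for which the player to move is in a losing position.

0, 3, 6, 9, 12, 15, 18, 21, 24, 27, 30, 33

Label each position W (a win for the player to move) or L (a loss). A position with no legal move is L; any other position is W exactly when some move reaches an L, and L when every move reaches a W.
n=0: no move → L
n=1: →0(L), so W
n=2: →0(L), so W
n=3: →2(W), 1(W) — all W, so L
n=4: →3(L), so W
n=5: →3(L), so W
n=6: →5(W), 4(W) — all W, so L
n=7: →6(L), so W
n=8: →6(L), so W
n=9: →8(W), 7(W) — all W, so L
n=10: →9(L), so W
n=11: →9(L), so W
n=12: →11(W), 10(W) — all W, so L
n=13: →12(L), so W
n=14: →12(L), so W
n=15: →14(W), 13(W) — all W, so L
n=16: →15(L), so W
n=17: →15(L), so W
n=18: →17(W), 16(W) — all W, so L
n=19: →18(L), so W
n=20: →18(L), so W
n=21: →20(W), 19(W) — all W, so L
n=22: →21(L), so W
n=23: →21(L), so W
n=24: →23(W), 22(W) — all W, so L
n=25: →24(L), so W
n=26: →24(L), so W
n=27: →26(W), 25(W) — all W, so L
n=28: →27(L), so W
n=29: →27(L), so W
n=30: →29(W), 28(W) — all W, so L
n=31: →30(L), so W
n=32: →30(L), so W
n=33: →32(W), 31(W) — all W, so L
n=34: →33(L), so W
The losing starting values of n are exactly the entries labelled L in this table (12 of them).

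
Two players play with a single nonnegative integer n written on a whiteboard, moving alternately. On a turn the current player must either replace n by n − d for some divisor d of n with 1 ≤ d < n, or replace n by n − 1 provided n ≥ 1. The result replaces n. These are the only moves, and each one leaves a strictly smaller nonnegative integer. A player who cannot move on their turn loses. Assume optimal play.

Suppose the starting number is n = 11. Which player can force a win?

The second player wins.

Compute win/loss labels from the base case upward. A position with no move is L. Any other position is W if it can reach an L in one move, else L.
n=0: no move → L
n=1: reaches L-position 0 → W
n=2: only reaches 1(W), which is W → L
n=3: reaches L-position 2 → W
n=4: reaches L-position 2 → W
n=5: only reaches 4(W), which is W → L
n=6: reaches L-position 5 → W
n=7: only reaches 6(W), which is W → L
n=8: reaches L-position 7 → W
n=9: only reaches 6(W), 8(W), all W → L
n=10: reaches L-position 5 → W
n=11: only reaches 10(W), which is W → L
The starting position 11 is L: whatever the player to move does, the opponent receives a W position.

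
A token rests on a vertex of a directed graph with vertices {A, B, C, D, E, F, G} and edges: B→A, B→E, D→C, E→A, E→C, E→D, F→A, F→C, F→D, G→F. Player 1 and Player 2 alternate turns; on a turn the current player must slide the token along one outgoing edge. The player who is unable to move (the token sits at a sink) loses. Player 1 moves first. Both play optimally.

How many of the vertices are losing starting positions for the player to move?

Classify positions by backward induction: terminal positions (no move available) are L. From any other position, the mover wins iff some move reaches an L.
Every edge goes from a vertex to one that appears earlier in the order A, C, D, F, E, B, G, so processing vertices in that order labels each vertex after all of its successors.
A: no outgoing edge → L
C: no outgoing edge → L
D: W (go to C, an L position)
F: W (go to C, an L position)
E: W (go to C, an L position)
B: W (go to A, an L position)
G: L (sole option F(W) is W)
The L vertices are A, C, G; that is 3 in all.

3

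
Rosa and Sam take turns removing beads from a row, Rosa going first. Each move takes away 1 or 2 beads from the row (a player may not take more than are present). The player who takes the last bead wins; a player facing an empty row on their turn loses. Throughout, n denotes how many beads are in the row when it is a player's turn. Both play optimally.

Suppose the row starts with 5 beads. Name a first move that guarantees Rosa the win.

Remove 2, leaving 3.

Use the standard recursion: the mover loses at a terminal position; elsewhere, the mover wins exactly when some move hands the opponent an L position.
n=0: no move → L
n=1: →0(L), so W
n=2: →0(L), so W
n=3: →2(W), 1(W) — all W, so L
n=4: →3(L), so W
n=5: →3(L), so W
From 5, the L positions reachable in one move are: 3.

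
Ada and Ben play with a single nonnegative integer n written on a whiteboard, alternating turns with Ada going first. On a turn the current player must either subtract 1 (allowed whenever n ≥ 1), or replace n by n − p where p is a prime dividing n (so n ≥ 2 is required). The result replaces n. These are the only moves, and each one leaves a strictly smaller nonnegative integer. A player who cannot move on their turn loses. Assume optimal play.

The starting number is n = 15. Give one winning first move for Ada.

Use the standard recursion: the mover loses at a terminal position; elsewhere, the mover wins exactly when some move hands the opponent an L position.
n=0: no move → L
n=1: →0(L), so W
n=2: →0(L), so W
n=3: →0(L), so W
n=4: →2(W), 3(W) — all W, so L
n=5: →0(L), so W
n=6: →4(L), so W
n=7: →0(L), so W
n=8: →6(W), 7(W) — all W, so L
n=9: →8(L), so W
n=10: →8(L), so W
n=11: →0(L), so W
n=12: →9(W), 10(W), 11(W) — all W, so L
n=13: →0(L), so W
n=14: →12(L), so W
n=15: →12(L), so W
From 15, the L positions reachable in one move are: 12.

Move to 12.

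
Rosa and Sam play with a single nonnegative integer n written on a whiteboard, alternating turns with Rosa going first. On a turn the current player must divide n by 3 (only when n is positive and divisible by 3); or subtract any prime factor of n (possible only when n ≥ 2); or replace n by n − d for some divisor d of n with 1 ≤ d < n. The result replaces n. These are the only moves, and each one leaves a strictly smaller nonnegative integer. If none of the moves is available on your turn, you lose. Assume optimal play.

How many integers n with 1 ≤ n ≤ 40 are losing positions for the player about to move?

Positions with no move are L. A position that does have a move is losing for the player to move precisely when every available move leads to a winning position for the opponent. Fill in the labels:
n=0: no move → L
n=1: no move → L
n=2: W (go to 0, an L position)
n=3: W (go to 0, an L position)
n=4: L (options 2(W), 3(W) are all W)
n=5: W (go to 0, an L position)
n=6: W (go to 4, an L position)
n=7: W (go to 0, an L position)
n=8: W (go to 4, an L position)
n=9: L (options 3(W), 6(W), 8(W) are all W)
n=10: W (go to 9, an L position)
n=11: W (go to 0, an L position)
n=12: W (go to 4, an L position)
n=13: W (go to 0, an L position)
n=14: L (options 7(W), 12(W), 13(W) are all W)
n=15: W (go to 14, an L position)
n=16: W (go to 14, an L position)
n=17: W (go to 0, an L position)
n=18: W (go to 9, an L position)
n=19: W (go to 0, an L position)
n=20: L (options 10(W), 15(W), 16(W), 18(W), 19(W) are all W)
n=21: W (go to 14, an L position)
n=22: W (go to 20, an L position)
n=23: W (go to 0, an L position)
n=24: W (go to 20, an L position)
n=25: W (go to 20, an L position)
n=26: L (options 13(W), 24(W), 25(W) are all W)
n=27: W (go to 9, an L position)
n=28: W (go to 14, an L position)
n=29: W (go to 0, an L position)
n=30: W (go to 20, an L position)
n=31: W (go to 0, an L position)
n=32: L (options 16(W), 24(W), 28(W), 30(W), 31(W) are all W)
n=33: W (go to 32, an L position)
n=34: W (go to 32, an L position)
n=35: L (options 28(W), 30(W), 34(W) are all W)
n=36: W (go to 32, an L position)
n=37: W (go to 0, an L position)
n=38: L (options 19(W), 36(W), 37(W) are all W)
n=39: W (go to 26, an L position)
n=40: W (go to 20, an L position)
L entries with 1 ≤ n ≤ 40 (n=0 is outside the asked range and is not counted): n = 1, 4, 9, 14, 20, 26, 32, 35, 38; that makes 9.

9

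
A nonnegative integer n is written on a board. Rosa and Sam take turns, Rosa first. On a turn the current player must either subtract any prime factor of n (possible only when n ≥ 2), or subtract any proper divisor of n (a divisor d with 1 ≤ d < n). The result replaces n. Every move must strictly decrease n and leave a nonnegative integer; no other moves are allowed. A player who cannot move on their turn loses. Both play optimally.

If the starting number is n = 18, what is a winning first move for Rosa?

Move to 9.

Work bottom-up. With no move the player to move loses. Otherwise the position is W if at least one move leads to an L position for the opponent, and L if every move leads to a W.
n=0: no move → L
n=1: no move → L
n=2: W (go to 0, an L position)
n=3: W (go to 0, an L position)
n=4: L (options 2(W), 3(W) are all W)
n=5: W (go to 0, an L position)
n=6: W (go to 4, an L position)
n=7: W (go to 0, an L position)
n=8: W (go to 4, an L position)
n=9: L (options 6(W), 8(W) are all W)
n=10: W (go to 9, an L position)
n=11: W (go to 0, an L position)
n=12: W (go to 9, an L position)
n=13: W (go to 0, an L position)
n=14: L (options 7(W), 12(W), 13(W) are all W)
n=15: W (go to 14, an L position)
n=16: W (go to 14, an L position)
n=17: W (go to 0, an L position)
n=18: W (go to 9, an L position)
From 18, the L positions reachable in one move are: 9.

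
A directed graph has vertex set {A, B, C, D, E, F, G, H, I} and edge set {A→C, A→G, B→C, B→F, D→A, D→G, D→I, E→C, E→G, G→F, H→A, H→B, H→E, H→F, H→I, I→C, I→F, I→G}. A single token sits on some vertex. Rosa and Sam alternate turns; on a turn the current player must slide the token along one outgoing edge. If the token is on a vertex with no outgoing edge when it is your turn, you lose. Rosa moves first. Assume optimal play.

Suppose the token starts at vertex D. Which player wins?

Sam wins.

Positions with no move are L. A position that does have a move is losing for the player to move precisely when every available move leads to a winning position for the opponent. Fill in the labels:
Every edge goes from a vertex to one that appears earlier in the order F, C, G, I, E, A, D, B, H, so processing vertices in that order labels each vertex after all of its successors.
F: no outgoing edge → L
C: no outgoing edge → L
G: W (go to F, an L position)
I: W (go to C, an L position)
E: W (go to C, an L position)
A: W (go to C, an L position)
D: L (options A(W), I(W), G(W) are all W)
B: W (go to C, an L position)
H: W (go to F, an L position)
The starting position D is L: whatever Rosa does, the opponent receives a W position.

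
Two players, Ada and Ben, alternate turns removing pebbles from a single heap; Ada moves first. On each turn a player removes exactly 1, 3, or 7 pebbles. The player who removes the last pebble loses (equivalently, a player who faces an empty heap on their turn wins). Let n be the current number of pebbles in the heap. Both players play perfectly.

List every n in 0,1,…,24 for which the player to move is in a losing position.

Work bottom-up. With no move the player to move wins. Otherwise the position is W if at least one move leads to an L position for the opponent, and L if every move leads to a W.
n=0: no move; the opponent has just taken the last pebble and therefore loses → W
n=1: the only move is to 0(W), a W ⇒ L
n=2: can move to 1, which is L ⇒ W
n=3: moves to 2(W), 0(W); every one is W ⇒ L
n=4: can move to 3, which is L ⇒ W
n=5: moves to 4(W), 2(W); every one is W ⇒ L
n=6: can move to 5, which is L ⇒ W
n=7: moves to 6(W), 4(W), 0(W); every one is W ⇒ L
n=8: can move to 7, which is L ⇒ W
n=9: moves to 8(W), 6(W), 2(W); every one is W ⇒ L
n=10: can move to 9, which is L ⇒ W
n=11: moves to 10(W), 8(W), 4(W); every one is W ⇒ L
n=12: can move to 11, which is L ⇒ W
n=13: moves to 12(W), 10(W), 6(W); every one is W ⇒ L
n=14: can move to 13, which is L ⇒ W
n=15: moves to 14(W), 12(W), 8(W); every one is W ⇒ L
n=16: can move to 15, which is L ⇒ W
n=17: moves to 16(W), 14(W), 10(W); every one is W ⇒ L
n=18: can move to 17, which is L ⇒ W
n=19: moves to 18(W), 16(W), 12(W); every one is W ⇒ L
n=20: can move to 19, which is L ⇒ W
n=21: moves to 20(W), 18(W), 14(W); every one is W ⇒ L
n=22: can move to 21, which is L ⇒ W
n=23: moves to 22(W), 20(W), 16(W); every one is W ⇒ L
n=24: can move to 23, which is L ⇒ W
Reading off the rows marked L gives the requested list; there are 12 such values of n.

1, 3, 5, 7, 9, 11, 13, 15, 17, 19, 21, 23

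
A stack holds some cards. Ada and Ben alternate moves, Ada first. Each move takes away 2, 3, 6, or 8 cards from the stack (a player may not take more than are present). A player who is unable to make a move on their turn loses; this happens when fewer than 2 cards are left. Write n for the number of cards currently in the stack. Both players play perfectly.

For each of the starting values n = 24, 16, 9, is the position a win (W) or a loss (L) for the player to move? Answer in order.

Label each position W (a win for the player to move) or L (a loss). A position with no legal move is L; any other position is W exactly when some move reaches an L, and L when every move reaches a W.
n=0: no move → L
n=1: no move → L
n=2: can move to 0, which is L ⇒ W
n=3: can move to 1, which is L ⇒ W
n=4: can move to 1, which is L ⇒ W
n=5: moves to 3(W), 2(W); every one is W ⇒ L
n=6: can move to 0, which is L ⇒ W
n=7: can move to 5, which is L ⇒ W
n=8: can move to 5, which is L ⇒ W
n=9: can move to 1, which is L ⇒ W
n=10: moves to 8(W), 7(W), 4(W), 2(W); every one is W ⇒ L
n=11: can move to 5, which is L ⇒ W
n=12: can move to 10, which is L ⇒ W
n=13: can move to 10, which is L ⇒ W
n=14: moves to 12(W), 11(W), 8(W), 6(W); every one is W ⇒ L
n=15: moves to 13(W), 12(W), 9(W), 7(W); every one is W ⇒ L
n=16: can move to 14, which is L ⇒ W
n=17: can move to 15, which is L ⇒ W
n=18: can move to 15, which is L ⇒ W
n=19: moves to 17(W), 16(W), 13(W), 11(W); every one is W ⇒ L
n=20: can move to 14, which is L ⇒ W
n=21: can move to 19, which is L ⇒ W
n=22: can move to 19, which is L ⇒ W
n=23: can move to 15, which is L ⇒ W
n=24: moves to 22(W), 21(W), 18(W), 16(W); every one is W ⇒ L

24: L, 16: W, 9: W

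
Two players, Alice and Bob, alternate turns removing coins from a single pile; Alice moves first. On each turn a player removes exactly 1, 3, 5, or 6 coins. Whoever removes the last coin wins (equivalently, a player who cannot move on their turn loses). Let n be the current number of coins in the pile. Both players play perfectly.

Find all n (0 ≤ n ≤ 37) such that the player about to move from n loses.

Work bottom-up. With no move the player to move loses. Otherwise the position is W if at least one move leads to an L position for the opponent, and L if every move leads to a W.
n=0: no move → L
n=1: W (go to 0, an L position)
n=2: L (sole option 1(W) is W)
n=3: W (go to 2, an L position)
n=4: L (options 3(W), 1(W) are all W)
n=5: W (go to 4, an L position)
n=6: W (go to 0, an L position)
n=7: W (go to 4, an L position)
n=8: W (go to 2, an L position)
n=9: W (go to 4, an L position)
n=10: W (go to 4, an L position)
n=11: L (options 10(W), 8(W), 6(W), 5(W) are all W)
n=12: W (go to 11, an L position)
n=13: L (options 12(W), 10(W), 8(W), 7(W) are all W)
n=14: W (go to 13, an L position)
n=15: L (options 14(W), 12(W), 10(W), 9(W) are all W)
n=16: W (go to 15, an L position)
n=17: W (go to 11, an L position)
n=18: W (go to 15, an L position)
n=19: W (go to 13, an L position)
n=20: W (go to 15, an L position)
n=21: W (go to 15, an L position)
n=22: L (options 21(W), 19(W), 17(W), 16(W) are all W)
n=23: W (go to 22, an L position)
n=24: L (options 23(W), 21(W), 19(W), 18(W) are all W)
n=25: W (go to 24, an L position)
n=26: L (options 25(W), 23(W), 21(W), 20(W) are all W)
n=27: W (go to 26, an L position)
n=28: W (go to 22, an L position)
n=29: W (go to 26, an L position)
n=30: W (go to 24, an L position)
n=31: W (go to 26, an L position)
n=32: W (go to 26, an L position)
n=33: L (options 32(W), 30(W), 28(W), 27(W) are all W)
n=34: W (go to 33, an L position)
n=35: L (options 34(W), 32(W), 30(W), 29(W) are all W)
n=36: W (go to 35, an L position)
n=37: L (options 36(W), 34(W), 32(W), 31(W) are all W)
The losing starting values of n are exactly the entries labelled L in this table (12 of them).

0, 2, 4, 11, 13, 15, 22, 24, 26, 33, 35, 37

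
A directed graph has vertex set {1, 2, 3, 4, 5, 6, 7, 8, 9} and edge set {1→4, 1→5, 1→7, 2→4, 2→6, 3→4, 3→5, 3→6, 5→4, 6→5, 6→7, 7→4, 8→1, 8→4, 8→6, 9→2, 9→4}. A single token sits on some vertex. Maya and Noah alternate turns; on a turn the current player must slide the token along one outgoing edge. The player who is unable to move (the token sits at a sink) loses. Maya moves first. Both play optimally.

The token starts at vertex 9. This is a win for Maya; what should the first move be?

Move to 4.

Label each position W (a win for the player to move) or L (a loss). A position with no legal move is L; any other position is W exactly when some move reaches an L, and L when every move reaches a W.
Every edge goes from a vertex to one that appears earlier in the order 4, 5, 7, 6, 3, 1, 2, 9, 8, so processing vertices in that order labels each vertex after all of its successors.
4: no outgoing edge → L
5: reaches L-position 4 → W
7: reaches L-position 4 → W
6: only reaches 7(W), 5(W), all W → L
3: reaches L-position 6 → W
1: reaches L-position 4 → W
2: reaches L-position 6 → W
9: reaches L-position 4 → W
8: reaches L-position 6 → W
From 9, the L positions reachable in one move are: 4.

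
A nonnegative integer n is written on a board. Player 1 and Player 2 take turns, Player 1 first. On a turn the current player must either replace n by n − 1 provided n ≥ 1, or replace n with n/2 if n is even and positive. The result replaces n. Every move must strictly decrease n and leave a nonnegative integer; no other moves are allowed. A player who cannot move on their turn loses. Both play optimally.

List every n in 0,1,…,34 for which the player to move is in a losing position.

0, 2, 5, 7, 9, 11, 13, 15, 17, 19, 21, 23, 25, 27, 29, 31, 33

Use the standard recursion: the mover loses at a terminal position; elsewhere, the mover wins exactly when some move hands the opponent an L position.
n=0: no move → L
n=1: →0(L), so W
n=2: →1(W) only, which is W, so L
n=3: →2(L), so W
n=4: →2(L), so W
n=5: →4(W) only, which is W, so L
n=6: →5(L), so W
n=7: →6(W) only, which is W, so L
n=8: →7(L), so W
n=9: →8(W) only, which is W, so L
n=10: →5(L), so W
n=11: →10(W) only, which is W, so L
n=12: →11(L), so W
n=13: →12(W) only, which is W, so L
n=14: →7(L), so W
n=15: →14(W) only, which is W, so L
n=16: →15(L), so W
n=17: →16(W) only, which is W, so L
n=18: →9(L), so W
n=19: →18(W) only, which is W, so L
n=20: →19(L), so W
n=21: →20(W) only, which is W, so L
n=22: →11(L), so W
n=23: →22(W) only, which is W, so L
n=24: →23(L), so W
n=25: →24(W) only, which is W, so L
n=26: →13(L), so W
n=27: →26(W) only, which is W, so L
n=28: →27(L), so W
n=29: →28(W) only, which is W, so L
n=30: →15(L), so W
n=31: →30(W) only, which is W, so L
n=32: →31(L), so W
n=33: →32(W) only, which is W, so L
n=34: →17(L), so W
The losing starting values of n are exactly the entries labelled L in this table (17 of them).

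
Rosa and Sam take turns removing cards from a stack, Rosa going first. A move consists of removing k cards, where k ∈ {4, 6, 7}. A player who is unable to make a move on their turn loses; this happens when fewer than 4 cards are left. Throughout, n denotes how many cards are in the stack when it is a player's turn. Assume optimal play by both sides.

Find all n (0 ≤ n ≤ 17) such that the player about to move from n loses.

0, 1, 2, 3, 11, 12, 13, 14

Use the standard recursion: the mover loses at a terminal position; elsewhere, the mover wins exactly when some move hands the opponent an L position.
n=0: no move → L
n=1: no move → L
n=2: no move → L
n=3: no move → L
n=4: can move to 0, which is L ⇒ W
n=5: can move to 1, which is L ⇒ W
n=6: can move to 2, which is L ⇒ W
n=7: can move to 3, which is L ⇒ W
n=8: can move to 2, which is L ⇒ W
n=9: can move to 3, which is L ⇒ W
n=10: can move to 3, which is L ⇒ W
n=11: moves to 7(W), 5(W), 4(W); every one is W ⇒ L
n=12: moves to 8(W), 6(W), 5(W); every one is W ⇒ L
n=13: moves to 9(W), 7(W), 6(W); every one is W ⇒ L
n=14: moves to 10(W), 8(W), 7(W); every one is W ⇒ L
n=15: can move to 11, which is L ⇒ W
n=16: can move to 12, which is L ⇒ W
n=17: can move to 13, which is L ⇒ W
Reading off the rows marked L gives the requested list; there are 8 such values of n.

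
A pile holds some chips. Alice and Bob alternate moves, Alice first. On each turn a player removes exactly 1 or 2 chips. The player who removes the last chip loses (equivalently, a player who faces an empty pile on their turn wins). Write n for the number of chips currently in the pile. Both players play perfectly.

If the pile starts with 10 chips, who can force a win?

Use the standard recursion: the mover wins at a terminal position; elsewhere, the mover wins exactly when some move hands the opponent an L position.
n=0: no move; the opponent has just taken the last chip and therefore loses → W
n=1: →0(W) only, which is W, so L
n=2: →1(L), so W
n=3: →1(L), so W
n=4: →3(W), 2(W) — all W, so L
n=5: →4(L), so W
n=6: →4(L), so W
n=7: →6(W), 5(W) — all W, so L
n=8: →7(L), so W
n=9: →7(L), so W
n=10: →9(W), 8(W) — all W, so L
Every move from 10 reaches a W position, so the mover loses.

Bob wins.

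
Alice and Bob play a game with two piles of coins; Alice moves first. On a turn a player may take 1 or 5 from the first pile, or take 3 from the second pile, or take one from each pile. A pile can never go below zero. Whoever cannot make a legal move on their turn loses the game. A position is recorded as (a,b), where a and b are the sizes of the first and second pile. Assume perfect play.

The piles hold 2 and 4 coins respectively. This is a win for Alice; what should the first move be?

Move to (1,4).

Work bottom-up. With no move the player to move loses. Otherwise the position is W if at least one move leads to an L position for the opponent, and L if every move leads to a W.
No move ever increases a pile, so every position that can arise here has a ≤ 2 and b ≤ 4; it is enough to label the cells with 0 ≤ a ≤ 2 and 0 ≤ b ≤ 4.
Every move lowers a or b (never raises either), so fill the grid row by row in increasing a, and left to right within a row: each cell's successors are then already labelled.
      b=0  b=1  b=2  b=3  b=4
a=0:    L    L    L    W    W
a=1:    W    W    W    W    L
a=2:    L    L    L    W    W
Cells with no legal move (terminal, hence L): (0,0), (0,1), (0,2).
The remaining L cells, each justified by listing all of its moves:
(1,4): L (options (0,4)(W), (1,1)(W), (0,3)(W) are all W)
(2,0): L (sole option (1,0)(W) is W)
(2,1): L (options (1,1)(W), (1,0)(W) are all W)
(2,2): L (options (1,2)(W), (1,1)(W) are all W)
Every other cell has at least one move into one of the L cells above, so it is W.
From (2,4), the L positions reachable in one move are: (1,4), (2,1). Any move reaching one of these is winning.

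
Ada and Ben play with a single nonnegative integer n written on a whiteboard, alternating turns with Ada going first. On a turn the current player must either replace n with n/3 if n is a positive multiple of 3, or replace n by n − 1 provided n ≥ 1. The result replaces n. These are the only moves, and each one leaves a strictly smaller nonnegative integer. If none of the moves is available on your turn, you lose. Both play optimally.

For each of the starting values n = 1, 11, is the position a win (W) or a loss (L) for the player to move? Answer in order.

1: W, 11: L

Work bottom-up. With no move the player to move loses. Otherwise the position is W if at least one move leads to an L position for the opponent, and L if every move leads to a W.
n=0: no move → L
n=1: reaches L-position 0 → W
n=2: only reaches 1(W), which is W → L
n=3: reaches L-position 2 → W
n=4: only reaches 3(W), which is W → L
n=5: reaches L-position 4 → W
n=6: reaches L-position 2 → W
n=7: only reaches 6(W), which is W → L
n=8: reaches L-position 7 → W
n=9: only reaches 3(W), 8(W), all W → L
n=10: reaches L-position 9 → W
n=11: only reaches 10(W), which is W → L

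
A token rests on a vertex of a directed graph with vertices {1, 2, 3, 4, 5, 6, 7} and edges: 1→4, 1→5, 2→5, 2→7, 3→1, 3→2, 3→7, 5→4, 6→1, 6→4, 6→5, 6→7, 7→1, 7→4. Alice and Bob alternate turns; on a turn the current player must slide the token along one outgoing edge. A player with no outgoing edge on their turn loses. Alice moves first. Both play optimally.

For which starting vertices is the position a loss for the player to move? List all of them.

2, 4

Work bottom-up. With no move the player to move loses. Otherwise the position is W if at least one move leads to an L position for the opponent, and L if every move leads to a W.
Every edge goes from a vertex to one that appears earlier in the order 4, 5, 1, 7, 2, 3, 6, so processing vertices in that order labels each vertex after all of its successors.
4: no outgoing edge → L
5: reaches L-position 4 → W
1: reaches L-position 4 → W
7: reaches L-position 4 → W
2: only reaches 7(W), 5(W), all W → L
3: reaches L-position 2 → W
6: reaches L-position 4 → W
The losing starting vertices are exactly the entries labelled L in this table (2 of them).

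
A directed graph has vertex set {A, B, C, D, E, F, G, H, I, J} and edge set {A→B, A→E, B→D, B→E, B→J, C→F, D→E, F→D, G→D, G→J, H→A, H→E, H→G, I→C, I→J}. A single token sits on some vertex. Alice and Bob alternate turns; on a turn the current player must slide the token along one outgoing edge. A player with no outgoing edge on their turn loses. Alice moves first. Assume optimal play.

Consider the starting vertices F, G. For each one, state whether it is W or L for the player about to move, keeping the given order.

Work bottom-up. With no move the player to move loses. Otherwise the position is W if at least one move leads to an L position for the opponent, and L if every move leads to a W.
Every edge goes from a vertex to one that appears earlier in the order E, J, D, B, F, C, A, I, G, H, so processing vertices in that order labels each vertex after all of its successors.
E: no outgoing edge → L
J: no outgoing edge → L
D: →E(L), so W
B: →J(L), so W
F: →D(W) only, which is W, so L
C: →F(L), so W
A: →E(L), so W
I: →J(L), so W
G: →J(L), so W
H: →E(L), so W

F: L, G: W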